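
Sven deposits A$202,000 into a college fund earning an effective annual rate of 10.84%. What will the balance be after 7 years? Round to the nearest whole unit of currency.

A$415,171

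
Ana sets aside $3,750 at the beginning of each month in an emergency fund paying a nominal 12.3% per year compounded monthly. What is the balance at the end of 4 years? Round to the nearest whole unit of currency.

i = 0.123/12 = 0.01025 per month; n = 4·12 = 48.
FV = 3750 × [(1+0.01025)^48 − 1] / 0.01025 × (1+i) = 3750 × 62.240575 = 233,402.1547
(Beginning-of-period payments → annuity-due factor ×(1+i).)

$233,402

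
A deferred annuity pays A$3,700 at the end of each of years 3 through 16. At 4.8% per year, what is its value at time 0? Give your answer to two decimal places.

A$33,777.38

Value one period before first payment (t=2): 3700 × [1 − (1+0.048)^(−14)] / 0.048 = 3700 × 10.026441 = 37,097.8335
Discount back 2 years: 37,097.8335 × (1+0.048)^(−2) = 37,097.8335 × 0.910495 = 33,777.3817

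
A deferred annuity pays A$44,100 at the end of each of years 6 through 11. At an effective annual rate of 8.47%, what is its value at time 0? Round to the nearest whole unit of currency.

A$133,855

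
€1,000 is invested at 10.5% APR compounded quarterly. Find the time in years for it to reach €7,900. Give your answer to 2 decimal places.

Periodic rate i = 0.105/4 = 0.02625.
(1+i)^n = 7900/1000 = 7.90000, so n = ln 7.90000 / ln 1.02625 = 79.7666 quarters
= 79.7666/4 years

19.94 years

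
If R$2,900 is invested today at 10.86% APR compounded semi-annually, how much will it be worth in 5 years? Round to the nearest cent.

R$4,920.85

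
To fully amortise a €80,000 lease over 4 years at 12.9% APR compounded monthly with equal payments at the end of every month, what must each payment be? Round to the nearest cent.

€2,142.23

With 12 periods per year: i = 0.01075, n = 48.
Annuity-PV factor = 37.344242; PMT = 80000 / 37.344242 = 2,142.2312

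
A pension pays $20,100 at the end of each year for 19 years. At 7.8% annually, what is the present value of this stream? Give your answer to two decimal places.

PV = PMT · [1 − (1+i)^(−n)] / i = 20100 · 9.743361 = 195,841.5537

$195,841.55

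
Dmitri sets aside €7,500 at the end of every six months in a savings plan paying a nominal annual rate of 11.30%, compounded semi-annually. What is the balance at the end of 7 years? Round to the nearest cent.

€153,797.02

With 2 periods per year: i = 0.0565, n = 14.
FV = PMT · [(1+i)^n − 1] / i = 7500 · 20.506269 = 153,797.0188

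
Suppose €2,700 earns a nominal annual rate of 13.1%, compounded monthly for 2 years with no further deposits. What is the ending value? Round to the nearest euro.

Periodic rate i = 0.131/12 = 0.0109167; n = 2 × 12 = 24 periods.
2,700 × (1+0.0109167)^24 = 2,700 × 1.297683 = 3,503.7437

€3,504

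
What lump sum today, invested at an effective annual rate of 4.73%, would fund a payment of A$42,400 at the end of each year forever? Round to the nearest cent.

A$896,405.92

PV = PMT / i = 42400 / 0.0473 = 896,405.9197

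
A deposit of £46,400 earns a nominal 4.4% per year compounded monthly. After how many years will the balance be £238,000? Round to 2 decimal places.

Periodic rate i = 0.044/12 = 0.00366667.
(1+i)^n = 238000/46400 = 5.12931, so n = ln 5.12931 / ln 1.00367 = 446.7182 months
= 446.7182/12 years

37.23 years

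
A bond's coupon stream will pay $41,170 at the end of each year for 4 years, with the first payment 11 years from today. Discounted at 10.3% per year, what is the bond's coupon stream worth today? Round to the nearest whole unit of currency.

PV at t=10 (ordinary 4-year annuity): 41170 × a(4|0.103) = 41170 × 3.149389 = 129,660.3478
Discount back 10 years: 129,660.3478 × (1+0.103)^(−10) = 129,660.3478 × 0.375184 = 48,646.5514

$48,647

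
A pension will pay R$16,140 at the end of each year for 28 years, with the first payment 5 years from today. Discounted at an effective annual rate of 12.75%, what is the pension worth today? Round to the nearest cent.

Value one period before first payment (t=4): 16140 × [1 − (1+0.1275)^(−28)] / 0.1275 = 16140 × 7.570725 = 122,191.5039
Discount back 4 years: 122,191.5039 × (1+0.1275)^(−4) = 122,191.5039 × 0.618776 = 75,609.2287

R$75,609.23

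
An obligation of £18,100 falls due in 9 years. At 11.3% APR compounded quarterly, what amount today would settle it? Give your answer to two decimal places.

Periodic rate i = 0.113/4 = 0.02825; n = 9 × 4 = 36 periods.
PV = FV·(1+i)^(−n) = 18,100 × 0.366814 = 6,639.3371

£6,639.34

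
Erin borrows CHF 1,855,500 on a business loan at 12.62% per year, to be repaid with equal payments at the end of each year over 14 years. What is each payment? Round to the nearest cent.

PMT = 1.8555e+06 / ( [1 − (1+0.1262)^(−14)] / 0.1262 ) = 1.8555e+06 / 6.423129 = 288,877.9183

CHF 288,877.92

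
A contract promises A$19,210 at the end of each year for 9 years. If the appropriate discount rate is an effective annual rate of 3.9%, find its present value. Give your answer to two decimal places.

A$143,485.82

Annuity factor a(9|0.039) = 7.469330; PV = 19210 × 7.469330 = 143,485.8206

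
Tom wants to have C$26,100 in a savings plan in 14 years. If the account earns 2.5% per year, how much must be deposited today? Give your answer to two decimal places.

C$18,471.68

Discount factor = (1+0.025)^(−14) = 0.707727; PV = 26,100 × 0.707727 = 18,471.6798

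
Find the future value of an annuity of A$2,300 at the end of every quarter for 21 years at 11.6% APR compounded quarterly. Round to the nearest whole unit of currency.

A$796,119

With 4 periods per year: i = 0.029, n = 84.
FV = 2300 × [(1+0.029)^84 − 1] / 0.029 = 2300 × 346.138887 = 796,119.4392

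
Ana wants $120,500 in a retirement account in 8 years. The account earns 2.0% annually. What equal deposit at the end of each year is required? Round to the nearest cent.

PMT = 120500 / ( [(1+0.02)^8 − 1] / 0.02 ) = 120500 / 8.582969 = 14,039.4308

$14,039.43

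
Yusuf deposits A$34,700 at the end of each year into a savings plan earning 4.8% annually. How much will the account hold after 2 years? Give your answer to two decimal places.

A$71,065.60

FV = PMT · [(1+i)^n − 1] / i = 34700 · 2.048000 = 71,065.6000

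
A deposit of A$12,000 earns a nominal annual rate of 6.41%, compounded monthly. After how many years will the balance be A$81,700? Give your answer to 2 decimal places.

Periodic rate i = 0.0641/12 = 0.00534167.
n = ln(81700/12000) / ln(1+0.00534167) = ln(6.80833) / 0.005327 = 360.0498 months
= 360.0498/12 years

30.00 years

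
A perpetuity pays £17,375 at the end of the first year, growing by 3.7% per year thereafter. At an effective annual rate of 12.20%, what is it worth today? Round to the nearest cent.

PV = D₁/(r − g) = 17375/(0.122 − 0.037) = 204,411.7647

£204,411.76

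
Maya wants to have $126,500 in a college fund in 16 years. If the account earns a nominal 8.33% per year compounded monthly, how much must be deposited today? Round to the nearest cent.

$33,516.80

Periodic rate i = 0.0833/12 = 0.00694167; n = 16 × 12 = 192 periods.
PV = 126,500 / (1 + 0.00694167)^192 = 126,500 / 3.774226 = 33,516.8044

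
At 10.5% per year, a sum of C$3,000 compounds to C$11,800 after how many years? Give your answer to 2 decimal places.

n = ln(11800/3000) / ln(1+0.105) = ln(3.93333) / 0.099845 = 13.7161 years

13.72 years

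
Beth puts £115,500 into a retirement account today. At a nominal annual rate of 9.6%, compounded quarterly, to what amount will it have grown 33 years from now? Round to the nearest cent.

With 4 periods per year: i = 0.024, n = 132.
115,500 × (1+0.024)^132 = 115,500 × 22.887285 = 2,643,481.4104

£2,643,481.41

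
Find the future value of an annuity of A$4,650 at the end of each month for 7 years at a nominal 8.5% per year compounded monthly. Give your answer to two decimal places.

With 12 periods per year: i = 0.00708333, n = 84.
FV = PMT · [(1+i)^n − 1] / i = 4650 · 114.244559 = 531,237.1983

A$531,237.20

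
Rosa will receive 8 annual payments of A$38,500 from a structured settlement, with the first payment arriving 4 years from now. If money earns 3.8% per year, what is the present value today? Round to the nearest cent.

Value one period before first payment (t=3): 38500 × [1 − (1+0.038)^(−8)] / 0.038 = 38500 × 6.788697 = 261,364.8477
Discount back 3 years: 261,364.8477 × (1+0.038)^(−3) = 261,364.8477 × 0.894145 = 233,698.0649

A$233,698.06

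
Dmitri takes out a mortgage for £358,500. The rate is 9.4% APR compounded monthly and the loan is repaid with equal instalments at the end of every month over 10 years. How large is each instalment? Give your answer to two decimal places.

Periodic rate i = 0.094/12 = 0.00783333; n = 10 × 12 = 120 periods.
Annuity-PV factor = 77.609214; PMT = 358500 / 77.609214 = 4,619.2969

£4,619.30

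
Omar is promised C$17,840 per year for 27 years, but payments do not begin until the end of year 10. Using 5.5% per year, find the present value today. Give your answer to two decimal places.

C$153,136.30

PV at t=9 (ordinary 27-year annuity): 17840 × a(27|0.055) = 17840 × 13.898100 = 247,942.1025
PV₀ = 247,942.1025 / (1+0.055)^9 = 247,942.1025 / 1.619094 = 153,136.2976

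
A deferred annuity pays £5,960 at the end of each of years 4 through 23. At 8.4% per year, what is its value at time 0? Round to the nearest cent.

£44,603.82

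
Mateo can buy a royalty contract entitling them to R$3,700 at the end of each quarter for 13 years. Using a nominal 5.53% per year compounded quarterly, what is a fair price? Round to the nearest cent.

Periodic rate i = 0.0553/4 = 0.013825; n = 13 × 4 = 52 periods.
PV = PMT · [1 − (1+i)^(−n)] / i = 3700 · 36.911875 = 136,573.9363

R$136,573.94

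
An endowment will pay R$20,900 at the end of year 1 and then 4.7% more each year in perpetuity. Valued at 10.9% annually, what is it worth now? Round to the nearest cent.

R$337,096.77

PV = PMT / (i − g) = 20900 / (0.109 − 0.047) = 20900 / 0.062000 = 337,096.7742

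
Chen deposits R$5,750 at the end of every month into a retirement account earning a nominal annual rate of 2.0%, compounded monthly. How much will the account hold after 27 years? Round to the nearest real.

R$2,467,563

i = 0.02/12 = 0.00166667 per month; n = 27·12 = 324.
Accumulation factor s(324|0.00166667) = 429.141414; FV = 5750 × 429.141414 = 2,467,563.1283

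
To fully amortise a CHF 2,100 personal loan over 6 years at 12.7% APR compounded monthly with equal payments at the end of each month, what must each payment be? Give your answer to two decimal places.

CHF 41.82

i = 0.127/12 = 0.0105833 per month; n = 6·12 = 72.
PMT = 2100 / ( [1 − (1+0.0105833)^(−72)] / 0.0105833 ) = 2100 / 50.210591 = 41.8238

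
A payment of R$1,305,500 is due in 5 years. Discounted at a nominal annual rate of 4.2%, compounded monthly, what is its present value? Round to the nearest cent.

R$1,058,605.79

i = 0.042/12 = 0.0035 per month; n = 5·12 = 60.
Discount factor = (1+0.0035)^(−60) = 0.810881; PV = 1,305,500 × 0.810881 = 1,058,605.7942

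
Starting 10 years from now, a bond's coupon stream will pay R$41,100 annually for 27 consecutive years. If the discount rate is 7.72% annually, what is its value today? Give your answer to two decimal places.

R$236,013.49

PV at t=9 (ordinary 27-year annuity): 41100 × a(27|0.0772) = 41100 × 11.214040 = 460,897.0548
PV₀ = 460,897.0548 / (1+0.0772)^9 = 460,897.0548 / 1.952842 = 236,013.4918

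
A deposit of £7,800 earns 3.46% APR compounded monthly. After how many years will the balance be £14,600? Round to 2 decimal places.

18.14 years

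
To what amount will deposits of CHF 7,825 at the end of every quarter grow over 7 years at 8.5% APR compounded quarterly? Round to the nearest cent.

CHF 295,237.87

i = 0.085/4 = 0.02125 per quarter; n = 7·4 = 28.
FV = 7825 × [(1+0.02125)^28 − 1] / 0.02125 = 7825 × 37.730079 = 295,237.8663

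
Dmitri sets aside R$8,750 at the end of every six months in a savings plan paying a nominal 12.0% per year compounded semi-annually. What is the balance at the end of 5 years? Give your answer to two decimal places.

R$115,331.96

With 2 periods per year: i = 0.06, n = 10.
FV = 8750 × [(1+0.06)^10 − 1] / 0.06 = 8750 × 13.180795 = 115,331.9557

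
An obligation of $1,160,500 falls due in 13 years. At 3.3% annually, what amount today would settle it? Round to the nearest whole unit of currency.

$760,923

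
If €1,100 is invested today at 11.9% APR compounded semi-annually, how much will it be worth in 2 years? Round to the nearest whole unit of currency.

i = 0.119/2 = 0.0595 per half-year; n = 2·2 = 4.
FV = 1,100 × (1 + 0.0595)^4 = 1,386.1063

€1,386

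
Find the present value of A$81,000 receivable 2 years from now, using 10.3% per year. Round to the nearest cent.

A$66,578.50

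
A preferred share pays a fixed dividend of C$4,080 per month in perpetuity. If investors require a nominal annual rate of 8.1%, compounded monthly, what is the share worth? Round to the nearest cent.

Periodic rate i = 0.081/12 = 0.00675.
PV = PMT / i = 4080 / 0.00675 = 604,444.4444

C$604,444.44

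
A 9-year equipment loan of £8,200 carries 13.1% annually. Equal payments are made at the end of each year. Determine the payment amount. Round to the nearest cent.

£1,603.87

PMT = 8200 / ( [1 − (1+0.131)^(−9)] / 0.131 ) = 8200 / 5.112632 = 1,603.8706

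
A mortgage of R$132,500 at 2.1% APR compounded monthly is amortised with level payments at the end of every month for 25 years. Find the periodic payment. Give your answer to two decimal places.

R$568.08

With 12 periods per year: i = 0.00175, n = 300.
PMT = 132500 / ( [1 − (1+0.00175)^(−300)] / 0.00175 ) = 132500 / 233.241797 = 568.0800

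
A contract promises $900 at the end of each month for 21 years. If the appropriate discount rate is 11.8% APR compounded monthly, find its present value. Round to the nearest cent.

i = 0.118/12 = 0.00983333 per month; n = 21·12 = 252.
Annuity factor a(252|0.00983333) = 93.057689; PV = 900 × 93.057689 = 83,751.9199

$83,751.92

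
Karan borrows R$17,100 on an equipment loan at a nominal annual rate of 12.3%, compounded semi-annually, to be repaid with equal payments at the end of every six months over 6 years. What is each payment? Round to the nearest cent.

R$2,056.44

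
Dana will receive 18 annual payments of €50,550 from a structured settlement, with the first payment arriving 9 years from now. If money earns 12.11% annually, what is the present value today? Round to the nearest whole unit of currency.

€145,901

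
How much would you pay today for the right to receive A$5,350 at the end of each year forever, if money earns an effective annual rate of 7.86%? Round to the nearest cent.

PV = PMT / i = 5350 / 0.0786 = 68,066.1578

A$68,066.16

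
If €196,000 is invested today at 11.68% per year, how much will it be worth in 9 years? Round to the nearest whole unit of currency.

€529,706

196,000 × (1+0.1168)^9 = 196,000 × 2.702581 = 529,705.7885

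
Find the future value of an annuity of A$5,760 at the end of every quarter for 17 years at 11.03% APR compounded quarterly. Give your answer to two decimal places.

A$1,119,203.54

With 4 periods per year: i = 0.027575, n = 68.
Accumulation factor s(68|0.027575) = 194.306170; FV = 5760 × 194.306170 = 1,119,203.5397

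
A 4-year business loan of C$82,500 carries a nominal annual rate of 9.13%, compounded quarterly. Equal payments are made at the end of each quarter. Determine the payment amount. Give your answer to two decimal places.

With 4 periods per year: i = 0.022825, n = 16.
Annuity-PV factor = 13.278724; PMT = 82500 / 13.278724 = 6,212.9465

C$6,212.95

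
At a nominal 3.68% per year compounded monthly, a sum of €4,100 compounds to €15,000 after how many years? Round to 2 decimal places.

Periodic rate i = 0.0368/12 = 0.00306667.
(1+i)^n = 15000/4100 = 3.65854, so n = ln 3.65854 / ln 1.00307 = 423.6036 months
= 423.6036/12 years

35.30 years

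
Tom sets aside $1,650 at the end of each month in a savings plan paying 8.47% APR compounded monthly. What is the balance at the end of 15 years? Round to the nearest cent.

$595,348.71

With 12 periods per year: i = 0.00705833, n = 180.
FV = PMT · [(1+i)^n − 1] / i = 1650 · 360.817399 = 595,348.7079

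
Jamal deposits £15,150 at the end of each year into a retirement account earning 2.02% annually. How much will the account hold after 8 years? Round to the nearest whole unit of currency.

£130,124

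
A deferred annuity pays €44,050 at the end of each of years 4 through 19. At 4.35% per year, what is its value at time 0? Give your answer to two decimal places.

€440,287.89

Value one period before first payment (t=3): 44050 × [1 − (1+0.0435)^(−16)] / 0.0435 = 44050 × 11.357119 = 500,281.1011
PV₀ = 500,281.1011 / (1+0.0435)^3 = 500,281.1011 / 1.136259 = 440,287.8863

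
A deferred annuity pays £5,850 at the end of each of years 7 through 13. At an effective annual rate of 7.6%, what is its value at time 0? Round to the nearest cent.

PV at t=6 (ordinary 7-year annuity): 5850 × a(7|0.076) = 5850 × 5.278361 = 30,878.4130
Discount back 6 years: 30,878.4130 × (1+0.076)^(−6) = 30,878.4130 × 0.644357 = 19,896.7134

£19,896.71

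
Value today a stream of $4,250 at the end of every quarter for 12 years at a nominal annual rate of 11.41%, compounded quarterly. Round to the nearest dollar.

$110,369

i = 0.1141/4 = 0.028525 per quarter; n = 12·4 = 48.
PV = PMT · [1 − (1+i)^(−n)] / i = 4250 · 25.969112 = 110,368.7247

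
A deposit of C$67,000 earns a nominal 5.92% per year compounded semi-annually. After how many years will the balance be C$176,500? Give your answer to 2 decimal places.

16.60 years

Periodic rate i = 0.0592/2 = 0.0296.
n = ln(176500/67000) / ln(1+0.0296) = ln(2.63433) / 0.029170 = 33.2059 half-years
= 33.2059/2 years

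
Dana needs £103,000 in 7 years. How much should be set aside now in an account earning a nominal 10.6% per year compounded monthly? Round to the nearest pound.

With 12 periods per year: i = 0.00883333, n = 84.
PV = FV·(1+i)^(−n) = 103,000 × 0.477715 = 49,204.5935

£49,205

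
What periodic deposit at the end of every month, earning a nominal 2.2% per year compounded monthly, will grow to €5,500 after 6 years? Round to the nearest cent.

€71.53

i = 0.022/12 = 0.00183333 per month; n = 6·12 = 72.
FV-annuity factor = 76.892957; PMT = 5500 / 76.892957 = 71.5280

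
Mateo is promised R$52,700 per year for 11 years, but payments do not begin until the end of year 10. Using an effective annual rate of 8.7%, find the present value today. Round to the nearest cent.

Value one period before first payment (t=9): 52700 × [1 − (1+0.087)^(−11)] / 0.087 = 52700 × 6.902740 = 363,774.4225
PV₀ = 363,774.4225 / (1+0.087)^9 = 363,774.4225 / 2.118683 = 171,698.4059

R$171,698.41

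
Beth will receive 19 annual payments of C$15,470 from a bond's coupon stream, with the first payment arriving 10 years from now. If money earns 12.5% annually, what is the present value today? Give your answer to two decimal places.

C$38,301.20

Value one period before first payment (t=9): 15470 × [1 − (1+0.125)^(−19)] / 0.125 = 15470 × 7.146523 = 110,556.7036
Discount back 9 years: 110,556.7036 × (1+0.125)^(−9) = 110,556.7036 × 0.346439 = 38,301.1998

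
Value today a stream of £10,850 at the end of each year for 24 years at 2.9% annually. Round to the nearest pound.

£185,746

Annuity factor a(24|0.029) = 17.119429; PV = 10850 × 17.119429 = 185,745.8055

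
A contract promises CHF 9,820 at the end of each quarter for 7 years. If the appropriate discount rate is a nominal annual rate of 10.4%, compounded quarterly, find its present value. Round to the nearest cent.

i = 0.104/4 = 0.026 per quarter; n = 7·4 = 28.
Annuity factor a(28|0.026) = 19.715886; PV = 9820 × 19.715886 = 193,610.0051

CHF 193,610.01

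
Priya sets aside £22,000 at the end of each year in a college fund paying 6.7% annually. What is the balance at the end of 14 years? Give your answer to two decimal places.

£485,689.30

Accumulation factor s(14|0.067) = 22.076786; FV = 22000 × 22.076786 = 485,689.2970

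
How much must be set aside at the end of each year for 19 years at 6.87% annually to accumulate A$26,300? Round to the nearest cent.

A$713.04

FV-annuity factor = 36.884277; PMT = 26300 / 36.884277 = 713.0410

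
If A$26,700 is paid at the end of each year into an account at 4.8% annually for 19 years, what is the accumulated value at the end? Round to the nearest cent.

A$799,358.85

Accumulation factor s(19|0.048) = 29.938534; FV = 26700 × 29.938534 = 799,358.8464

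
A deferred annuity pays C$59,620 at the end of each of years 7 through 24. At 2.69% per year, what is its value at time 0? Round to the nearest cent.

C$717,940.81

Value one period before first payment (t=6): 59620 × [1 − (1+0.0269)^(−18)] / 0.0269 = 59620 × 14.121005 = 841,894.2920
PV₀ = 841,894.2920 / (1+0.0269)^6 = 841,894.2920 / 1.172651 = 717,940.8120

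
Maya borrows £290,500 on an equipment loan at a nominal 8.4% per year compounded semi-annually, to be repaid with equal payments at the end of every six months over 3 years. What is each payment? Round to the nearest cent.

i = 0.084/2 = 0.042 per half-year; n = 3·2 = 6.
PMT = 290500 / ( [1 − (1+0.042)^(−6)] / 0.042 ) = 290500 / 5.208177 = 55,777.6769

£55,777.68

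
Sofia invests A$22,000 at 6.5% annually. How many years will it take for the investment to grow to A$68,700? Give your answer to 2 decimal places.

n = ln(68700/22000) / ln(1+0.065) = ln(3.12273) / 0.062975 = 18.0819 years

18.08 years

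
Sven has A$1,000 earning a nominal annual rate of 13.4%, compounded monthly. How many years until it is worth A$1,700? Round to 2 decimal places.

3.98 years

Periodic rate i = 0.134/12 = 0.0111667.
n = ln(1700/1000) / ln(1+0.0111667) = ln(1.70000) / 0.011105 = 47.7838 months
= 47.7838/12 years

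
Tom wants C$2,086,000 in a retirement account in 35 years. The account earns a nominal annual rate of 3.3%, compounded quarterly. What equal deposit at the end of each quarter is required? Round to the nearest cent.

Periodic rate i = 0.033/4 = 0.00825; n = 35 × 4 = 140 periods.
PMT = 2.086e+06 / ( [(1+0.00825)^140 − 1] / 0.00825 ) = 2.086e+06 / 261.699323 = 7,970.9797

C$7,970.98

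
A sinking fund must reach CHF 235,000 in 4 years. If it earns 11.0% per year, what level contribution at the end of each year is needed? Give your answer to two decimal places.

PMT = 235000 / ( [(1+0.11)^4 − 1] / 0.11 ) = 235000 / 4.709731 = 49,896.6926

CHF 49,896.69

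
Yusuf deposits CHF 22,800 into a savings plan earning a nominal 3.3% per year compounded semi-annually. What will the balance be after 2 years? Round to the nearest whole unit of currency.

CHF 24,342

With 2 periods per year: i = 0.0165, n = 4.
FV = 22,800 × (1 + 0.0165)^4 = 24,342.4552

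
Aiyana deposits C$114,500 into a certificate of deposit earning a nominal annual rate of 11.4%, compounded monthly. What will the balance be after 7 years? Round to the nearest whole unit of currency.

C$253,359

i = 0.114/12 = 0.0095 per month; n = 7·12 = 84.
FV = 114,500 × (1 + 0.0095)^84 = 253,359.1785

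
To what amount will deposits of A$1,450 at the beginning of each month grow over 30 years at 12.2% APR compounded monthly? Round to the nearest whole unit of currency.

i = 0.122/12 = 0.0101667 per month; n = 30·12 = 360.
Accumulation factor s(360|0.0101667) × (1+i) = 3691.227092; FV = 1450 × 3691.227092 = 5,352,279.2832
(annuity-due: payments at period start, so ×(1+i).)

A$5,352,279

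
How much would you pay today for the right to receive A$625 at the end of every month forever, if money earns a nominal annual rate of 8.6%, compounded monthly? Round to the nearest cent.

Periodic rate i = 0.086/12 = 0.00716667.
PV = PMT / i = 625 / 0.00716667 = 87,209.3023

A$87,209.30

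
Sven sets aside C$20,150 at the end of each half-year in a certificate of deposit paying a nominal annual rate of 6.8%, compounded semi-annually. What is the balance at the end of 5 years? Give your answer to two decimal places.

Periodic rate i = 0.068/2 = 0.034; n = 5 × 2 = 10 periods.
Accumulation factor s(10|0.034) = 11.677320; FV = 20150 × 11.677320 = 235,298.0046

C$235,298.00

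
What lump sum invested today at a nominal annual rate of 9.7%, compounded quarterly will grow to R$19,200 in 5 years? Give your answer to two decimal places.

i = 0.097/4 = 0.02425 per quarter; n = 5·4 = 20.
PV = 19,200 / (1 + 0.02425)^20 = 19,200 / 1.614803 = 11,889.9979

R$11,890.00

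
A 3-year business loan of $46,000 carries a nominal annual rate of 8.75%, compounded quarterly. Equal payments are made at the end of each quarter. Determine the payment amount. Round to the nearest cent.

$4,399.98

i = 0.0875/4 = 0.021875 per quarter; n = 3·4 = 12.
PMT = 46000 / ( [1 − (1+0.021875)^(−12)] / 0.021875 ) = 46000 / 10.454583 = 4,399.9842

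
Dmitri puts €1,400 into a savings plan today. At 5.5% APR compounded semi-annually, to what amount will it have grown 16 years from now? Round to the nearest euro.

€3,335

i = 0.055/2 = 0.0275 per half-year; n = 16·2 = 32.
FV = 1,400 × (1 + 0.0275)^32 = 3,335.3899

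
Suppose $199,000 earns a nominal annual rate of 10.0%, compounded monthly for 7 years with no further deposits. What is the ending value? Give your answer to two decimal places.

i = 0.1/12 = 0.00833333 per month; n = 7·12 = 84.
FV = PV·(1+i)^n = 199,000 × 2.007920 = 399,576.1104

$399,576.11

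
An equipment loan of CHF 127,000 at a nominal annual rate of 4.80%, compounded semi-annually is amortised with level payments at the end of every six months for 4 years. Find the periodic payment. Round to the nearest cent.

With 2 periods per year: i = 0.024, n = 8.
PMT = 127000 / ( [1 − (1+0.024)^(−8)] / 0.024 ) = 127000 / 7.200808 = 17,636.9101

CHF 17,636.91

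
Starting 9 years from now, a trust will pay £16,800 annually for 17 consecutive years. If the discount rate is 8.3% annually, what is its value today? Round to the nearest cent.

PV at t=8 (ordinary 17-year annuity): 16800 × a(17|0.083) = 16800 × 8.941930 = 150,224.4296
Discount back 8 years: 150,224.4296 × (1+0.083)^(−8) = 150,224.4296 × 0.528412 = 79,380.3319

£79,380.33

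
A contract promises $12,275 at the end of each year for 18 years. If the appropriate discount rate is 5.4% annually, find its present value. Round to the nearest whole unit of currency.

$139,109

PV = PMT · [1 − (1+i)^(−n)] / i = 12275 · 11.332717 = 139,109.0957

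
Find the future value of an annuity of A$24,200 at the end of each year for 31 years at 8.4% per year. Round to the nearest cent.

FV = 24200 × [(1+0.084)^31 − 1] / 0.084 = 24200 × 133.182225 = 3,223,009.8501

A$3,223,009.85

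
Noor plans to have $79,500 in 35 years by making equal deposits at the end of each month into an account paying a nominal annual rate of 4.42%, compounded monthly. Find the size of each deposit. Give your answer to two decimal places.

$79.49

Periodic rate i = 0.0442/12 = 0.00368333; n = 35 × 12 = 420 periods.
FV-annuity factor = 1000.187955; PMT = 79500 / 1000.187955 = 79.4851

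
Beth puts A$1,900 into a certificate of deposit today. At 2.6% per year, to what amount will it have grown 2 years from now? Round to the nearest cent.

FV = 1,900 × (1 + 0.026)^2 = 2,000.0844

A$2,000.08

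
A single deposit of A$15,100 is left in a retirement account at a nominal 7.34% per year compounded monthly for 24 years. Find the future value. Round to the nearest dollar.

A$87,438

With 12 periods per year: i = 0.00611667, n = 288.
FV = PV·(1+i)^n = 15,100 × 5.790591 = 87,437.9197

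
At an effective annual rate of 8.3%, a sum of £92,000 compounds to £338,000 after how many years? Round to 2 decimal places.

16.32 years

(1+i)^n = 338000/92000 = 3.67391, so n = ln 3.67391 / ln 1.083 = 16.3198 years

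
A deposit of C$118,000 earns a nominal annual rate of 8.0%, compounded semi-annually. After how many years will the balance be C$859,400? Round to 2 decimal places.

25.31 years

Periodic rate i = 0.08/2 = 0.04.
n = ln(859400/118000) / ln(1+0.04) = ln(7.28305) / 0.039221 = 50.6250 half-years
= 50.6250/2 years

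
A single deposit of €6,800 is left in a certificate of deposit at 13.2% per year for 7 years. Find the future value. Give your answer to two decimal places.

FV = PV·(1+i)^n = 6,800 × 2.381908 = 16,196.9746

€16,196.97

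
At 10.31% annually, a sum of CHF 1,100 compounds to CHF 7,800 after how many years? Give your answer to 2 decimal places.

n = ln(7800/1100) / ln(1+0.1031) = ln(7.09091) / 0.098124 = 19.9626 years

19.96 years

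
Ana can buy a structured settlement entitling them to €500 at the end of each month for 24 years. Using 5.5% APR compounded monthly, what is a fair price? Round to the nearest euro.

€79,861

i = 0.055/12 = 0.00458333 per month; n = 24·12 = 288.
Annuity factor a(288|0.00458333) = 159.721715; PV = 500 × 159.721715 = 79,860.8573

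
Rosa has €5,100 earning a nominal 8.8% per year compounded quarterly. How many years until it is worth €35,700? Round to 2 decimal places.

Periodic rate i = 0.088/4 = 0.022.
n = ln(35700/5100) / ln(1+0.022) = ln(7.00000) / 0.021761 = 89.4199 quarters
= 89.4199/4 years

22.35 years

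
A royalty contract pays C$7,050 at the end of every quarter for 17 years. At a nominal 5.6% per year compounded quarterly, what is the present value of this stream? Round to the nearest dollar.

C$307,921

i = 0.056/4 = 0.014 per quarter; n = 17·4 = 68.
Annuity factor a(68|0.014) = 43.676780; PV = 7050 × 43.676780 = 307,921.2983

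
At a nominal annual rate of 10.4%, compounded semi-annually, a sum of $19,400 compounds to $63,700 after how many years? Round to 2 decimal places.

Periodic rate i = 0.104/2 = 0.052.
n = ln(63700/19400) / ln(1+0.052) = ln(3.28351) / 0.050693 = 23.4531 half-years
= 23.4531/2 years

11.73 years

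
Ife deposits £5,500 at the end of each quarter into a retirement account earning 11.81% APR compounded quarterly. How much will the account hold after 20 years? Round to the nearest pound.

Periodic rate i = 0.1181/4 = 0.029525; n = 20 × 4 = 80 periods.
FV = PMT · [(1+i)^n − 1] / i = 5500 · 313.476044 = 1,724,118.2430

£1,724,118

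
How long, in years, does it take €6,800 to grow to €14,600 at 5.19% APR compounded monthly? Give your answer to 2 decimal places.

Periodic rate i = 0.0519/12 = 0.004325.
(1+i)^n = 14600/6800 = 2.14706, so n = ln 2.14706 / ln 1.00432 = 177.0520 months
= 177.0520/12 years

14.75 years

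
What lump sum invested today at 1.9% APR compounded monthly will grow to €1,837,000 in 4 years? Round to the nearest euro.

Periodic rate i = 0.019/12 = 0.00158333; n = 4 × 12 = 48 periods.
PV = FV·(1+i)^(−n) = 1,837,000 × 0.926872 = 1,702,663.7040

€1,702,664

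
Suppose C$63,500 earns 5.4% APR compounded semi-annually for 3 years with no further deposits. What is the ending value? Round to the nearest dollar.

Periodic rate i = 0.054/2 = 0.027; n = 3 × 2 = 6 periods.
FV = 63,500 × (1 + 0.027)^6 = 74,506.8816

C$74,507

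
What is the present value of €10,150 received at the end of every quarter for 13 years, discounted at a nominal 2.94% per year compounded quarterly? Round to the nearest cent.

€437,329.67

Periodic rate i = 0.0294/4 = 0.00735; n = 13 × 4 = 52 periods.
PV = PMT · [1 − (1+i)^(−n)] / i = 10150 · 43.086667 = 437,329.6739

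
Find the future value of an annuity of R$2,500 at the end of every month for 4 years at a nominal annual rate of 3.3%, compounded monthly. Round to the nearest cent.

Periodic rate i = 0.033/12 = 0.00275; n = 4 × 12 = 48 periods.
Accumulation factor s(48|0.00275) = 51.236948; FV = 2500 × 51.236948 = 128,092.3689

R$128,092.37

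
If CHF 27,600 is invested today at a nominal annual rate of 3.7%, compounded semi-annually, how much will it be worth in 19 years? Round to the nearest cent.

With 2 periods per year: i = 0.0185, n = 38.
FV = 27,600 × (1 + 0.0185)^38 = 55,389.6153

CHF 55,389.62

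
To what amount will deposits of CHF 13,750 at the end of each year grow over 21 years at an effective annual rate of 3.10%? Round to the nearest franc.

FV = 13750 × [(1+0.031)^21 − 1] / 0.031 = 13750 × 28.986884 = 398,569.6612

CHF 398,570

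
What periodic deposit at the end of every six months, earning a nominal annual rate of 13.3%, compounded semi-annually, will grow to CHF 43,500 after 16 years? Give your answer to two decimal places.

Periodic rate i = 0.133/2 = 0.0665; n = 16 × 2 = 32 periods.
FV-annuity factor = 102.974324; PMT = 43500 / 102.974324 = 422.4354

CHF 422.44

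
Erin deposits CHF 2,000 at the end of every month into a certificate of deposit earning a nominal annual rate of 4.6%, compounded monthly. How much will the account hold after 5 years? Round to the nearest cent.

With 12 periods per year: i = 0.00383333, n = 60.
Accumulation factor s(60|0.00383333) = 67.316534; FV = 2000 × 67.316534 = 134,633.0674

CHF 134,633.07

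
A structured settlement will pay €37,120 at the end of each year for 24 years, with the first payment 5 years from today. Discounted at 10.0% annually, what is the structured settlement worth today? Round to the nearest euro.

€227,794

PV at t=4 (ordinary 24-year annuity): 37120 × a(24|0.1) = 37120 × 8.984744 = 333,513.6980
PV₀ = 333,513.6980 / (1+0.1)^4 = 333,513.6980 / 1.464100 = 227,794.3433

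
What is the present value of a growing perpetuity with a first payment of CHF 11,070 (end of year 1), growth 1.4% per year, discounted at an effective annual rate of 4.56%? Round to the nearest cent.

CHF 350,316.46

PV = PMT / (i − g) = 11070 / (0.0456 − 0.014) = 11070 / 0.031600 = 350,316.4557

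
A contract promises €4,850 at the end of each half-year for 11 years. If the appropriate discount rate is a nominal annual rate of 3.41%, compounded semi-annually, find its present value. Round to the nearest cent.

i = 0.0341/2 = 0.01705 per half-year; n = 11·2 = 22.
PV = 4850 × [1 − (1+0.01705)^(−22)] / 0.01705 = 4850 × 18.217192 = 88,353.3823

€88,353.38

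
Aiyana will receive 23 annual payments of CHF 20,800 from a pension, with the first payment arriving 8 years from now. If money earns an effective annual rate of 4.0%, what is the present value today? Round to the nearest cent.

CHF 234,831.56

Value one period before first payment (t=7): 20800 × [1 − (1+0.04)^(−23)] / 0.04 = 20800 × 14.856842 = 309,022.3067
Discount back 7 years: 309,022.3067 × (1+0.04)^(−7) = 309,022.3067 × 0.759918 = 234,831.5555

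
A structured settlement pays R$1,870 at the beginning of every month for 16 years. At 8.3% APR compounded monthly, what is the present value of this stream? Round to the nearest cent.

R$199,757.71

With 12 periods per year: i = 0.00691667, n = 192.
Annuity factor a(192|0.00691667) × (1+i) = 106.822306; PV = 1870 × 106.822306 = 199,757.7118
(annuity-due: payments at period start, so ×(1+i).)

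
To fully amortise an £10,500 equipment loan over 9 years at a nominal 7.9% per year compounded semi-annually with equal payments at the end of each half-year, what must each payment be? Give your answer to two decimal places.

i = 0.079/2 = 0.0395 per half-year; n = 9·2 = 18.
PMT = 10500 / ( [1 − (1+0.0395)^(−18)] / 0.0395 ) = 10500 / 12.710899 = 826.0627

£826.06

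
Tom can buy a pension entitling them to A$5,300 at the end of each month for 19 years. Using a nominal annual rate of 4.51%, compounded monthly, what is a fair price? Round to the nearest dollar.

A$810,642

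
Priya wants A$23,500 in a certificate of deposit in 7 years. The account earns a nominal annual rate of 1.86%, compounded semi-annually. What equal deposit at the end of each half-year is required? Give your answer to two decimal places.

A$1,579.45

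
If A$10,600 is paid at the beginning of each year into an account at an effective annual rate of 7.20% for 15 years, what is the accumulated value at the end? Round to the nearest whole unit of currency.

A$289,984

FV = PMT · [(1+i)^n − 1] / i × (1+i) = 10600 · 27.356963 = 289,983.8049
(annuity-due: payments at period start, so ×(1+i).)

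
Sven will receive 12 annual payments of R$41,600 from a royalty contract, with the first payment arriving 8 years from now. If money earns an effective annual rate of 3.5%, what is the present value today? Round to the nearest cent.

R$315,964.21

Value one period before first payment (t=7): 41600 × [1 − (1+0.035)^(−12)] / 0.035 = 41600 × 9.663334 = 401,994.7083
PV₀ = 401,994.7083 / (1+0.035)^7 = 401,994.7083 / 1.272279 = 315,964.2070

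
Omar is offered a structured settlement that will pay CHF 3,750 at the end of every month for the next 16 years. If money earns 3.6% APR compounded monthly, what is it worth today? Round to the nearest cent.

CHF 546,715.78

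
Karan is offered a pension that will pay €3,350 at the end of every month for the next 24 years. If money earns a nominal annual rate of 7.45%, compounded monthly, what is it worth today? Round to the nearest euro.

€448,825

i = 0.0745/12 = 0.00620833 per month; n = 24·12 = 288.
Annuity factor a(288|0.00620833) = 133.977715; PV = 3350 × 133.977715 = 448,825.3458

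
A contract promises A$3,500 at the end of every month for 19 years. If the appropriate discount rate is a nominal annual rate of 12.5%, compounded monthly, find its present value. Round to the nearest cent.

A$304,360.84

i = 0.125/12 = 0.0104167 per month; n = 19·12 = 228.
PV = PMT · [1 − (1+i)^(−n)] / i = 3500 · 86.960239 = 304,360.8361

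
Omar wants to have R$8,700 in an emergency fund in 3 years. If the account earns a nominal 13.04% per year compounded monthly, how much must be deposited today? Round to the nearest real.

With 12 periods per year: i = 0.0108667, n = 36.
PV = FV·(1+i)^(−n) = 8,700 × 0.677673 = 5,895.7590

R$5,896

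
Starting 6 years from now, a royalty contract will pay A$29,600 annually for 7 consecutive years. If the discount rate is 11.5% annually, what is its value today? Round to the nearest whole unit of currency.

A$79,645

Value one period before first payment (t=5): 29600 × [1 − (1+0.115)^(−7)] / 0.115 = 29600 × 4.637035 = 137,256.2362
PV₀ = 137,256.2362 / (1+0.115)^5 = 137,256.2362 / 1.723353 = 79,644.8592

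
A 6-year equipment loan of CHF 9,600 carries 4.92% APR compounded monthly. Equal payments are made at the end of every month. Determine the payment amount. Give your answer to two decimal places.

CHF 154.25

i = 0.0492/12 = 0.0041 per month; n = 6·12 = 72.
PMT = 9600 / ( [1 − (1+0.0041)^(−72)] / 0.0041 ) = 9600 / 62.236079 = 154.2514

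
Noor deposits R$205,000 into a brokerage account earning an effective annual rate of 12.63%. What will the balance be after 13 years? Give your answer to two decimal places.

R$962,181.39

205,000 × (1+0.1263)^13 = 205,000 × 4.693568 = 962,181.3939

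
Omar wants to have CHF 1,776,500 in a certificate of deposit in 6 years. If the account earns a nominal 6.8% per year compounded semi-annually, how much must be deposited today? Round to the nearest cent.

CHF 1,189,374.84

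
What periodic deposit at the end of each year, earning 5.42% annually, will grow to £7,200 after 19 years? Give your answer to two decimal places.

£226.09

PMT = 7200 / ( [(1+0.0542)^19 − 1] / 0.0542 ) = 7200 / 31.846336 = 226.0857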